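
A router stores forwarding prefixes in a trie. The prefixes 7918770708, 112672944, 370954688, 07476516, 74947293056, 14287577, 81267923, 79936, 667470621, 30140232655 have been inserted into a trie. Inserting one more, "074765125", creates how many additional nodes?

Walking "074765125" from the root, the first 7 characters ("0747651") follow existing edges; "2" is the first miss.
So 9 − 7 = 2 new nodes.

2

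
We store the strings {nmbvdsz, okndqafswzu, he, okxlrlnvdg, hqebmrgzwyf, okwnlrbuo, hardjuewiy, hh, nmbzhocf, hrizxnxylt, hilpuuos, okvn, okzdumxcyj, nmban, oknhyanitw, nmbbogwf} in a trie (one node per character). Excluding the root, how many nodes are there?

Count nodes per top-level branch (shared prefixes stored once):
  'h'-branch (hardjuewiy, he, hh, hilpuuos, hqebmrgzwyf, hrizxnxylt): 38 nodes
  'n'-branch (nmban, nmbbogwf, nmbvdsz, nmbzhocf): 19 nodes
  'o'-branch (okndqafswzu, oknhyanitw, okvn, okwnlrbuo, okxlrlnvdg, okzdumxcyj): 43 nodes
Sum: 100

100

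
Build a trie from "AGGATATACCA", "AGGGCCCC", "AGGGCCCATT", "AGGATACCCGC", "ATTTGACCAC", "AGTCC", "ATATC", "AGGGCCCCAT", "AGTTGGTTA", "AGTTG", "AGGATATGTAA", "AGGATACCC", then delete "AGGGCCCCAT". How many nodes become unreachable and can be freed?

A node on "AGGGCCCCAT"'s path can go only if nothing else ends at it or branches off below it.
The suffix "AT" (2 nodes) is used only by "AGGGCCCCAT"; "AGGGCCCC" is itself a stored word, so pruning stops there.
Nodes removed: 2

2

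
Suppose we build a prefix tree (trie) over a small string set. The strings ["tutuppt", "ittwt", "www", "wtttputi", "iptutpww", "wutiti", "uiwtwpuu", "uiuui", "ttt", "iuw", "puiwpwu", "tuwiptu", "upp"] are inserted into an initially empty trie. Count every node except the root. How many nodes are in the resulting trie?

For each word, the new-node count is its length minus the longest prefix already in the trie:
  "tutuppt" → 7 new (t, u, t, u, p, p, t)
  "ittwt" → 5 new (i, t, t, w, t)
  "www" → 3 new (w, w, w)
  "wtttputi" → prefix "w" already present; 7 new (t, t, t, p, u, t, i)
  "iptutpww" → prefix "i" already present; 7 new (p, t, u, t, p, w, w)
  "wutiti" → prefix "w" already present; 5 new (u, t, i, t, i)
  "uiwtwpuu" → 8 new (u, i, w, t, w, p, u, u)
  "uiuui" → prefix "ui" already present; 3 new (u, u, i)
  "ttt" → prefix "t" already present; 2 new (t, t)
  "iuw" → prefix "i" already present; 2 new (u, w)
  "puiwpwu" → 7 new (p, u, i, w, p, w, u)
  "tuwiptu" → prefix "tu" already present; 5 new (w, i, p, t, u)
  "upp" → prefix "u" already present; 2 new (p, p)
Total nodes = 7 + 5 + 3 + 7 + 7 + 5 + 8 + 3 + 2 + 2 + 7 + 5 + 2 = 63

63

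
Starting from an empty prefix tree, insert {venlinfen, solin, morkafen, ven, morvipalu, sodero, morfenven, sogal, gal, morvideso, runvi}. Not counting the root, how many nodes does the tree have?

Insert word by word; a character creates a node only if that edge doesn't already exist:
  "venlinfen" → 9 new (v, e, n, l, i, n, f, e, n)
  "solin" → 5 new (s, o, l, i, n)
  "morkafen" → 8 new (m, o, r, k, a, f, e, n)
  "ven" → prefix "ven" already present; 0 new (none)
  "morvipalu" → prefix "mor" already present; 6 new (v, i, p, a, l, u)
  "sodero" → prefix "so" already present; 4 new (d, e, r, o)
  "morfenven" → prefix "mor" already present; 6 new (f, e, n, v, e, n)
  "sogal" → prefix "so" already present; 3 new (g, a, l)
  "gal" → 3 new (g, a, l)
  "morvideso" → prefix "morvi" already present; 4 new (d, e, s, o)
  "runvi" → 5 new (r, u, n, v, i)
Total nodes = 9 + 5 + 8 + 0 + 6 + 4 + 6 + 3 + 3 + 4 + 5 = 53

53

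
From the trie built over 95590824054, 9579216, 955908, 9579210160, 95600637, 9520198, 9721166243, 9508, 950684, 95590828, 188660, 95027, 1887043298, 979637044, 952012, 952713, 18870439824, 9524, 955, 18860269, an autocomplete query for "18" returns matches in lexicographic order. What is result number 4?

18870439824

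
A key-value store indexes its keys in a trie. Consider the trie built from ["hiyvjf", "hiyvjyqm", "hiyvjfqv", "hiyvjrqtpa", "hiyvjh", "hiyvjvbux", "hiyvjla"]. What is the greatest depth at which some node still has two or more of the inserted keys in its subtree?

Equivalently: take the maximum, over all pairs, of their longest common prefix length.
e.g. "hiyvjf" and "hiyvjfqv" share the prefix "hiyvjf" of length 6; no pair shares a longer one.
Longest shared-prefix length: 6

6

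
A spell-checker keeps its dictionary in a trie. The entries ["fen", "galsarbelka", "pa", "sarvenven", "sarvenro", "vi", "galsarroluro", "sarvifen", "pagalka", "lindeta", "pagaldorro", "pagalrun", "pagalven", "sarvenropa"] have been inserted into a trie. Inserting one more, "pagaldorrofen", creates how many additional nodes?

3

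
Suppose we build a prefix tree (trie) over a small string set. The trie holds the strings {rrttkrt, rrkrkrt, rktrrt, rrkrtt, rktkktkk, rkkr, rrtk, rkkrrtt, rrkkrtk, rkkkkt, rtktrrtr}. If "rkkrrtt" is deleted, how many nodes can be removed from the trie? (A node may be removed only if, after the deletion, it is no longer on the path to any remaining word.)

3

A node on "rkkrrtt"'s path can go only if nothing else ends at it or branches off below it.
The suffix "rtt" (3 nodes) is used only by "rkkrrtt"; "rkkr" is itself a stored word, so pruning stops there.
Nodes removed: 3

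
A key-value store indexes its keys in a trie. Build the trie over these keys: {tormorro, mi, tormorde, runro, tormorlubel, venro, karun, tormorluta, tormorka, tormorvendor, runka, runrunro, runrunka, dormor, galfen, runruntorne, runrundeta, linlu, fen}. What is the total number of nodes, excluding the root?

79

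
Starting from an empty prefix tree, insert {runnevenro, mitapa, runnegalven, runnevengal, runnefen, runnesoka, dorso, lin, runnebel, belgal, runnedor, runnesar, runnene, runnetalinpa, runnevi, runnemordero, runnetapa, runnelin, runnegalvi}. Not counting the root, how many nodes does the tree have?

77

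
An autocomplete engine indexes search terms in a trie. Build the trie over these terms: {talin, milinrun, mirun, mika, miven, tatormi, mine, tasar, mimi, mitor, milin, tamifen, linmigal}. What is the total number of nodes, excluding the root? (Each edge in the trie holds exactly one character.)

49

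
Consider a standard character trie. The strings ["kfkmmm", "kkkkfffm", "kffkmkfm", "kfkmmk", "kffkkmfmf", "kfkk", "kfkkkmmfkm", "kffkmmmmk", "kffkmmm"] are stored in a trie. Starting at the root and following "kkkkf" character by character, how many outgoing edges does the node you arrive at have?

1

Walk "kkkkf" from the root, arriving at one node.
Characters that immediately follow "kkkkf" among the stored strings: {f}.
That node has 1 child edge.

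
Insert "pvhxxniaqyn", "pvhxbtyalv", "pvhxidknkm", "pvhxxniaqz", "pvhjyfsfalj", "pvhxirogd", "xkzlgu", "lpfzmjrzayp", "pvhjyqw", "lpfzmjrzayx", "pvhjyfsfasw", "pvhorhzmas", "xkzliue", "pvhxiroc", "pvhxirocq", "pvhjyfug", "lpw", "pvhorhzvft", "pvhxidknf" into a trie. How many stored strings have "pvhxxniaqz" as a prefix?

1

Walk to "pvhxxniaqz"; the words in its subtree are exactly those with that prefix.
Matches: "pvhxxniaqz"
Count: 1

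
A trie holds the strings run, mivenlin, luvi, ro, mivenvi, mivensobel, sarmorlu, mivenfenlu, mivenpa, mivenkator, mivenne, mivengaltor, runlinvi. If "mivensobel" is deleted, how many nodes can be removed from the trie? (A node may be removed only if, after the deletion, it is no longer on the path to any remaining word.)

5

After clearing the end-marker at "mivensobel", prune upward until reaching a node still needed by another word.
The suffix "sobel" (5 nodes) is used only by "mivensobel"; the node for "miven" still has the child "l", so pruning stops there.
Nodes removed: 5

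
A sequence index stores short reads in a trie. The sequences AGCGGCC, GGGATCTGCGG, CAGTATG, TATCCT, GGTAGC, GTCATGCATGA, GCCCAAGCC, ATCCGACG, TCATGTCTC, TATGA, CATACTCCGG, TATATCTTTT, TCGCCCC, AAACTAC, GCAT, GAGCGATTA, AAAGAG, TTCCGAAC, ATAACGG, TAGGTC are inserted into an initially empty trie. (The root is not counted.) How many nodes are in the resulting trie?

Insert word by word; a character creates a node only if that edge doesn't already exist:
  "AGCGGCC" → 7 new (A, G, C, G, G, C, C)
  "GGGATCTGCGG" → 11 new (G, G, G, A, T, C, T, G, C, G, G)
  "CAGTATG" → 7 new (C, A, G, T, A, T, G)
  "TATCCT" → 6 new (T, A, T, C, C, T)
  "GGTAGC" → prefix "GG" already present; 4 new (T, A, G, C)
  "GTCATGCATGA" → prefix "G" already present; 10 new (T, C, A, T, G, C, A, T, G, A)
  "GCCCAAGCC" → prefix "G" already present; 8 new (C, C, C, A, A, G, C, C)
  "ATCCGACG" → prefix "A" already present; 7 new (T, C, C, G, A, C, G)
  "TCATGTCTC" → prefix "T" already present; 8 new (C, A, T, G, T, C, T, C)
  "TATGA" → prefix "TAT" already present; 2 new (G, A)
  "CATACTCCGG" → prefix "CA" already present; 8 new (T, A, C, T, C, C, G, G)
  "TATATCTTTT" → prefix "TAT" already present; 7 new (A, T, C, T, T, T, T)
  "TCGCCCC" → prefix "TC" already present; 5 new (G, C, C, C, C)
  "AAACTAC" → prefix "A" already present; 6 new (A, A, C, T, A, C)
  "GCAT" → prefix "GC" already present; 2 new (A, T)
  "GAGCGATTA" → prefix "G" already present; 8 new (A, G, C, G, A, T, T, A)
  "AAAGAG" → prefix "AAA" already present; 3 new (G, A, G)
  "TTCCGAAC" → prefix "T" already present; 7 new (T, C, C, G, A, A, C)
  "ATAACGG" → prefix "AT" already present; 5 new (A, A, C, G, G)
  "TAGGTC" → prefix "TA" already present; 4 new (G, G, T, C)
Total nodes = 7 + 11 + 7 + 6 + 4 + 10 + 8 + 7 + 8 + 2 + 8 + 7 + 5 + 6 + 2 + 8 + 3 + 7 + 5 + 4 = 125

125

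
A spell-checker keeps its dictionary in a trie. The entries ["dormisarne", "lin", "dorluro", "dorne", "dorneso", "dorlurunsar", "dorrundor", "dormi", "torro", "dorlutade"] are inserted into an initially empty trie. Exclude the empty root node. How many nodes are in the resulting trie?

41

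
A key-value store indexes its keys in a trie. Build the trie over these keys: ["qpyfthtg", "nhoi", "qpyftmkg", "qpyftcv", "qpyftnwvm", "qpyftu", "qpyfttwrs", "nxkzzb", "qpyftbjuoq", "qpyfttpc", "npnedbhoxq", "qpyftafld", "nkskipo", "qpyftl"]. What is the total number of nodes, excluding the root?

Trace insertions, counting only characters that open a new branch:
  "qpyfthtg" → 8 new (q, p, y, f, t, h, t, g)
  "nhoi" → 4 new (n, h, o, i)
  "qpyftmkg" → prefix "qpyft" already present; 3 new (m, k, g)
  "qpyftcv" → prefix "qpyft" already present; 2 new (c, v)
  "qpyftnwvm" → prefix "qpyft" already present; 4 new (n, w, v, m)
  "qpyftu" → prefix "qpyft" already present; 1 new (u)
  "qpyfttwrs" → prefix "qpyft" already present; 4 new (t, w, r, s)
  "nxkzzb" → prefix "n" already present; 5 new (x, k, z, z, b)
  "qpyftbjuoq" → prefix "qpyft" already present; 5 new (b, j, u, o, q)
  "qpyfttpc" → prefix "qpyftt" already present; 2 new (p, c)
  "npnedbhoxq" → prefix "n" already present; 9 new (p, n, e, d, b, h, o, x, q)
  "qpyftafld" → prefix "qpyft" already present; 4 new (a, f, l, d)
  "nkskipo" → prefix "n" already present; 6 new (k, s, k, i, p, o)
  "qpyftl" → prefix "qpyft" already present; 1 new (l)
Total nodes = 8 + 4 + 3 + 2 + 4 + 1 + 4 + 5 + 5 + 2 + 9 + 4 + 6 + 1 = 58

58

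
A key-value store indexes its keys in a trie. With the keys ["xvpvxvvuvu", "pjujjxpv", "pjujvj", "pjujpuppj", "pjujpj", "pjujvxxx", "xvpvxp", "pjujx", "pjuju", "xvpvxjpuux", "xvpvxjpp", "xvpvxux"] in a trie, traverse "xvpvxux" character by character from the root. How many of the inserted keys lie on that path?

1

Walk "xvpvxux" from the root; an end-of-word marker is hit whenever a stored word is a prefix of "xvpvxux".
Prefixes of the query that are stored words: "xvpvxux"
Count: 1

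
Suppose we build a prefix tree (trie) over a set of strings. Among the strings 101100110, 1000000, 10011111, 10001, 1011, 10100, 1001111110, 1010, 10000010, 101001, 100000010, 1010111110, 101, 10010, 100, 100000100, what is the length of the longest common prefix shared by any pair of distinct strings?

Look for the deepest trie node that still has at least two words in its subtree.
"10000010" and "100000100" agree on "10000010" (8 characters) before diverging; nothing deeper is shared.
Longest shared-prefix length: 8

8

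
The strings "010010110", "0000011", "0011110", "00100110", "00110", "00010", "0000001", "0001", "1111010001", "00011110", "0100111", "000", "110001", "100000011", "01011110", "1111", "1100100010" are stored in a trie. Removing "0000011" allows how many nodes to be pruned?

A node on "0000011"'s path can go only if nothing else ends at it or branches off below it.
The suffix "11" (2 nodes) is used only by "0000011"; the node for "00000" still has the child "0", so pruning stops there.
Nodes removed: 2

2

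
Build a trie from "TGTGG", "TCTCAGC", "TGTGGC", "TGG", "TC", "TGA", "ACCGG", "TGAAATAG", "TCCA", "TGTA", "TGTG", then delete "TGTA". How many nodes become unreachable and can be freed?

1

After clearing the end-marker at "TGTA", prune upward until reaching a node still needed by another word.
The suffix "A" (1 node) is used only by "TGTA"; the node for "TGT" still has the child "G", so pruning stops there.
Nodes removed: 1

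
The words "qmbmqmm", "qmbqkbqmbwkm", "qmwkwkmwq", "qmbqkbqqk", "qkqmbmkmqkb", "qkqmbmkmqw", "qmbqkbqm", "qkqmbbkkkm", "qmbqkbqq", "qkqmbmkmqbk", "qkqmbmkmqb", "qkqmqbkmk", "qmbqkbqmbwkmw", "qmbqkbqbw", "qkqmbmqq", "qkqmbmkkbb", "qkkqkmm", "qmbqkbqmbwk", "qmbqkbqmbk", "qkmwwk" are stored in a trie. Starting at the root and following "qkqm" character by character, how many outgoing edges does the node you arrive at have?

Follow the path "qkqm" to its node, then look at its outgoing edges.
Characters that immediately follow "qkqm" among the stored strings: {b, q}.
That node has 2 child edges.

2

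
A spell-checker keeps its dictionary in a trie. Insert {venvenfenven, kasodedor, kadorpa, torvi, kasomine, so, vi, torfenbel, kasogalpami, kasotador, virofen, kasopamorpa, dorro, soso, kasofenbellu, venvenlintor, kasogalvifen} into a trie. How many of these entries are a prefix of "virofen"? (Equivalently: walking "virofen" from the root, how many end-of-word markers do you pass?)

Traverse "virofen" character by character; count nodes along the way that are marked as word ends.
Prefixes of the query that are stored words: "vi", "virofen"
Count: 2

2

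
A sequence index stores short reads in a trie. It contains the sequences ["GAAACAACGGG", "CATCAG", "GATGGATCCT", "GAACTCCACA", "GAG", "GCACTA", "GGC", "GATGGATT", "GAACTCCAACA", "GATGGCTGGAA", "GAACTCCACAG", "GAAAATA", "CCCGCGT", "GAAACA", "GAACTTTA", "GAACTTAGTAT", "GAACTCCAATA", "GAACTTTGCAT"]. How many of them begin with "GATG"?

3

Walk to "GATG"; the words in its subtree are exactly those with that prefix.
Words under "GATG": GATGGATCCT, GATGGATT, GATGGCTGGAA
Count: 3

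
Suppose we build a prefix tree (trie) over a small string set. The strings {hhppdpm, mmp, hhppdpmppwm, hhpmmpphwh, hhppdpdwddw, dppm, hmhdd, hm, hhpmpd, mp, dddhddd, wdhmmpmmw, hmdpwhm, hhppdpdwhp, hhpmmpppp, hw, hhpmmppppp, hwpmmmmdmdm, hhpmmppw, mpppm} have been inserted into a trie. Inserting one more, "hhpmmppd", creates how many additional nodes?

1

"hhpmmpp" is already a path in the trie; the remaining "d" must be added.
New nodes needed: |"hhpmmppd"| − 7 = 8 − 7 = 1.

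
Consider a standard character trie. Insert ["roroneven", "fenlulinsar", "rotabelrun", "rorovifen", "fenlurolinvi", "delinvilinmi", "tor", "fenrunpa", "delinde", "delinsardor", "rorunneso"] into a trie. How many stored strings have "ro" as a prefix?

Traverse to the node for "ro", then collect every word in that subtree.
Words under "ro": roroneven, rorovifen, rorunneso, rotabelrun
Count: 4

4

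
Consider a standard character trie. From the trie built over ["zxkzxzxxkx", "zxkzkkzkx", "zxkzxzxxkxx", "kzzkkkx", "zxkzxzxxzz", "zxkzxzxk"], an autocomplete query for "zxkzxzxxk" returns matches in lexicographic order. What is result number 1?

Filter for "zxkzxzxxk…" and sort: "zxkzxzxxkx", "zxkzxzxxkxx"
The 1st is zxkzxzxxkx.

zxkzxzxxkx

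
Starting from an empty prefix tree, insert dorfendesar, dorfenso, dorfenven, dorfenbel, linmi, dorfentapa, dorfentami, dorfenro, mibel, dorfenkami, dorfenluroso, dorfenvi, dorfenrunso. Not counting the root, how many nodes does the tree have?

Count nodes per top-level branch (shared prefixes stored once):
  'd'-branch (dorfenbel, dorfendesar, dorfenkami, dorfenluroso, dorfenro, dorfenrunso, dorfenso, dorfentami, dorfentapa, dorfenven, dorfenvi): 42 nodes
  'l'-branch (linmi): 5 nodes
  'm'-branch (mibel): 5 nodes
Sum: 52

52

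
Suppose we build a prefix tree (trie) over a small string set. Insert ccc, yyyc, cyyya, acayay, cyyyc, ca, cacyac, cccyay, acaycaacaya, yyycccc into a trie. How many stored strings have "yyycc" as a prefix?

Traverse to the node for "yyycc", then collect every word in that subtree.
Matches: "yyycccc"
Count: 1

1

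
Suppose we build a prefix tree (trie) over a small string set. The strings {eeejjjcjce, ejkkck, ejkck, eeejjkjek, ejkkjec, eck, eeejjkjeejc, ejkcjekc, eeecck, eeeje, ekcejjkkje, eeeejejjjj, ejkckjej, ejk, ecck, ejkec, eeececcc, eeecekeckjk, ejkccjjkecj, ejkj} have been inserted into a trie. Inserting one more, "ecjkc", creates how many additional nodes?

"ec" is already a path in the trie; the remaining "jkc" must be added.
So 5 − 2 = 3 new nodes.

3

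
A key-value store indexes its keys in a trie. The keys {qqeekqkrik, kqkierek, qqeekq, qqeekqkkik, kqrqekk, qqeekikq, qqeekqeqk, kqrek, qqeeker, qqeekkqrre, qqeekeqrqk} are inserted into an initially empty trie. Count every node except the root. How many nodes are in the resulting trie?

Count nodes per top-level branch (shared prefixes stored once):
  'k'-branch (kqkierek, kqrek, kqrqekk): 15 nodes
  'q'-branch (qqeekeqrqk, qqeeker, qqeekikq, qqeekkqrre, qqeekq, qqeekqeqk, qqeekqkkik, qqeekqkrik): 30 nodes
Sum: 45

45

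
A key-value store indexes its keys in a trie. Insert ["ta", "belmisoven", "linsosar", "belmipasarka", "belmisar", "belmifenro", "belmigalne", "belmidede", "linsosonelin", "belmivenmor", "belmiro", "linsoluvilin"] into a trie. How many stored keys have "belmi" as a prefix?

Traverse to the node for "belmi", then collect every word in that subtree.
Words under "belmi": belmidede, belmifenro, belmigalne, belmipasarka, belmiro, belmisar, belmisoven, belmivenmor
Count: 8

8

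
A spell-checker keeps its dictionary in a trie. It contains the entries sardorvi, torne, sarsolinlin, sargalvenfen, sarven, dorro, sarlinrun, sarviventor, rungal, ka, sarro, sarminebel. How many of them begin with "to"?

1

Traverse to the node for "to", then collect every word in that subtree.
Matches: "torne"
Count: 1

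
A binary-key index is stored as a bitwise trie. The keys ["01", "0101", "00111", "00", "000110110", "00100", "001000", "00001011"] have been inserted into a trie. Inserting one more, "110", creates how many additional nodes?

No existing word starts with "1", so every character of "110" needs a new node.
3 − 0 = 3 new nodes.

3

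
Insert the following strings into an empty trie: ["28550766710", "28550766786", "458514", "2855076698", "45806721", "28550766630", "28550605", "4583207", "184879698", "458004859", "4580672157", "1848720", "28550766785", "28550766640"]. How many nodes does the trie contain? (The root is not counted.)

57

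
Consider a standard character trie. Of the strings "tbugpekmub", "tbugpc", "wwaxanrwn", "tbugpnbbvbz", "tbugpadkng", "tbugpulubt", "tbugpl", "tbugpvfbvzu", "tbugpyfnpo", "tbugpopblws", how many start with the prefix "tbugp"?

9

Traverse to the node for "tbugp", then collect every word in that subtree.
Matches: "tbugpadkng", "tbugpc", "tbugpekmub", "tbugpl", "tbugpnbbvbz", "tbugpopblws", "tbugpulubt", "tbugpvfbvzu", "tbugpyfnpo"
Count: 9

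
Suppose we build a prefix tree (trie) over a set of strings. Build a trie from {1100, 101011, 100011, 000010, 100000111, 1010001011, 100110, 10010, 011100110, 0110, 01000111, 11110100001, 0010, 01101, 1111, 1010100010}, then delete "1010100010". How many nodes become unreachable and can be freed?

Walk "1010100010" from the leaf back toward the root, removing each node that no remaining word uses.
The suffix "00010" (5 nodes) is used only by "1010100010"; the node for "10101" still has the child "1", so pruning stops there.
Nodes removed: 5

5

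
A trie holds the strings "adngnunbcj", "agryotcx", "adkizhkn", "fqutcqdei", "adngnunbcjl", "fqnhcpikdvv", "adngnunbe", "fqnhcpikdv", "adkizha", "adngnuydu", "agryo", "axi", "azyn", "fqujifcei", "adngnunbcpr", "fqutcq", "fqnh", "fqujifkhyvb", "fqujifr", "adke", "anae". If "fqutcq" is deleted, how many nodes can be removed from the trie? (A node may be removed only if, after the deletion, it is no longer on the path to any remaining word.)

0

Walk "fqutcq" from the leaf back toward the root, removing each node that no remaining word uses.
Every node on "fqutcq" is still needed (e.g. by "fqutcqdei"), so nothing is freed.
Nodes removed: 0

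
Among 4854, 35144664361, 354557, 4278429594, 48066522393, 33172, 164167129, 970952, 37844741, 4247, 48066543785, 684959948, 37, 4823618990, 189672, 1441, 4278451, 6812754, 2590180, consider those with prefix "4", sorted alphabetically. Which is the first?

4247

DFS of the "4" subtree visits, in order: "4247", "4278429594", "4278451", "48066522393", "48066543785", "4823618990", "4854"
Position 1: 4247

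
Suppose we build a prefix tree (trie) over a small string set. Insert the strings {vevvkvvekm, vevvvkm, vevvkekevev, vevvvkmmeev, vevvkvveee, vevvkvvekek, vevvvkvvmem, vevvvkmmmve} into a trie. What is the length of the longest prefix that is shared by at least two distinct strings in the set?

The deepest shared node is where two words last agree before diverging.
"vevvkvvekek" and "vevvkvvekm" agree on "vevvkvvek" (9 characters) before diverging; nothing deeper is shared.
Longest shared-prefix length: 9

9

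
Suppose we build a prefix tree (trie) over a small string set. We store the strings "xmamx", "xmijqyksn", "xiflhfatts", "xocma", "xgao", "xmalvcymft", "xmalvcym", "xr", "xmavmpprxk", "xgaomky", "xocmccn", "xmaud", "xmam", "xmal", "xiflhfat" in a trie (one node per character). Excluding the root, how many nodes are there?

51

Count nodes per top-level branch (shared prefixes stored once):
  'x'-branch (xgao, xgaomky, xiflhfat, xiflhfatts, xmal, xmalvcym, xmalvcymft, xmam, xmamx, xmaud, xmavmpprxk, xmijqyksn, xocma, xocmccn, xr): 51 nodes
Sum: 51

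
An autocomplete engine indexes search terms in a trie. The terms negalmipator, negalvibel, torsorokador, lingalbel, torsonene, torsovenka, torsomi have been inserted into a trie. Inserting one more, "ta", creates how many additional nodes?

1

The longest prefix of "ta" already in the trie is "t" (length 1).
So 2 − 1 = 1 new nodes.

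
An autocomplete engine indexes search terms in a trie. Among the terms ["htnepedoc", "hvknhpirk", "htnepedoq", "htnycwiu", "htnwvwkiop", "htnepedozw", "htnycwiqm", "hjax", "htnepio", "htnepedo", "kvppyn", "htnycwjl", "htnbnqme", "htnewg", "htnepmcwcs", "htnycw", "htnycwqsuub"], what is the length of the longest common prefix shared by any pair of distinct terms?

Equivalently: take the maximum, over all pairs, of their longest common prefix length.
e.g. "htnepedo" and "htnepedoc" share the prefix "htnepedo" of length 8; no pair shares a longer one.
Longest shared-prefix length: 8

8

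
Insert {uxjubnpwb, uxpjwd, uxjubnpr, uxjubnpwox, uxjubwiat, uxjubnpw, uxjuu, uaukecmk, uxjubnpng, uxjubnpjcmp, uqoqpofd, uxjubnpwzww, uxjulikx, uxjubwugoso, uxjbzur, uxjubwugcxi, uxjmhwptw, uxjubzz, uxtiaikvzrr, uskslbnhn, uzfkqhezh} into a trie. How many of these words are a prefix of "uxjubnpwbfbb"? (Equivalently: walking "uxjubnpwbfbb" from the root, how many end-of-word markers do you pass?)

Traverse "uxjubnpwbfbb" character by character; count nodes along the way that are marked as word ends.
Prefixes of the query that are stored words: "uxjubnpw", "uxjubnpwb"
Count: 2

2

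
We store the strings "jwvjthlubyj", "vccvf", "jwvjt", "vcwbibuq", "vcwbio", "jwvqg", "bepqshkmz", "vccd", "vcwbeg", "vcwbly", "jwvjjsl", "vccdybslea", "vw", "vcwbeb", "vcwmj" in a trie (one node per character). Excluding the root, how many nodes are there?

52

For each word, the new-node count is its length minus the longest prefix already in the trie:
  "jwvjthlubyj" → 11 new (j, w, v, j, t, h, l, u, b, y, j)
  "vccvf" → 5 new (v, c, c, v, f)
  "jwvjt" → prefix "jwvjt" already present; 0 new (none)
  "vcwbibuq" → prefix "vc" already present; 6 new (w, b, i, b, u, q)
  "vcwbio" → prefix "vcwbi" already present; 1 new (o)
  "jwvqg" → prefix "jwv" already present; 2 new (q, g)
  "bepqshkmz" → 9 new (b, e, p, q, s, h, k, m, z)
  "vccd" → prefix "vcc" already present; 1 new (d)
  "vcwbeg" → prefix "vcwb" already present; 2 new (e, g)
  "vcwbly" → prefix "vcwb" already present; 2 new (l, y)
  "jwvjjsl" → prefix "jwvj" already present; 3 new (j, s, l)
  "vccdybslea" → prefix "vccd" already present; 6 new (y, b, s, l, e, a)
  "vw" → prefix "v" already present; 1 new (w)
  "vcwbeb" → prefix "vcwbe" already present; 1 new (b)
  "vcwmj" → prefix "vcw" already present; 2 new (m, j)
Total nodes = 11 + 5 + 0 + 6 + 1 + 2 + 9 + 1 + 2 + 2 + 3 + 6 + 1 + 1 + 2 = 52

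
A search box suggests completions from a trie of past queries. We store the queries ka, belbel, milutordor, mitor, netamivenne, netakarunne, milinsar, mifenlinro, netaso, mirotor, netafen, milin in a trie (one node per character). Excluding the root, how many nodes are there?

For each word, the new-node count is its length minus the longest prefix already in the trie:
  "ka" → 2 new (k, a)
  "belbel" → 6 new (b, e, l, b, e, l)
  "milutordor" → 10 new (m, i, l, u, t, o, r, d, o, r)
  "mitor" → prefix "mi" already present; 3 new (t, o, r)
  "netamivenne" → 11 new (n, e, t, a, m, i, v, e, n, n, e)
  "netakarunne" → prefix "neta" already present; 7 new (k, a, r, u, n, n, e)
  "milinsar" → prefix "mil" already present; 5 new (i, n, s, a, r)
  "mifenlinro" → prefix "mi" already present; 8 new (f, e, n, l, i, n, r, o)
  "netaso" → prefix "neta" already present; 2 new (s, o)
  "mirotor" → prefix "mi" already present; 5 new (r, o, t, o, r)
  "netafen" → prefix "neta" already present; 3 new (f, e, n)
  "milin" → prefix "milin" already present; 0 new (none)
Total nodes = 2 + 6 + 10 + 3 + 11 + 7 + 5 + 8 + 2 + 5 + 3 + 0 = 62

62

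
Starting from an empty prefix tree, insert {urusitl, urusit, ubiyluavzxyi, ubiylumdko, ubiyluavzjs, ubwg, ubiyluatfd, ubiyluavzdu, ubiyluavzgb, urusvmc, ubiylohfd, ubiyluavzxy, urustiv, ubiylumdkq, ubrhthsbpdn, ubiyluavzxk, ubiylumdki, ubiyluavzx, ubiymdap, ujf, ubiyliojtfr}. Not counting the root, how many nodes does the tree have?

Insert word by word; a character creates a node only if that edge doesn't already exist:
  "urusitl" → 7 new (u, r, u, s, i, t, l)
  "urusit" → prefix "urusit" already present; 0 new (none)
  "ubiyluavzxyi" → prefix "u" already present; 11 new (b, i, y, l, u, a, v, z, x, y, i)
  "ubiylumdko" → prefix "ubiylu" already present; 4 new (m, d, k, o)
  "ubiyluavzjs" → prefix "ubiyluavz" already present; 2 new (j, s)
  "ubwg" → prefix "ub" already present; 2 new (w, g)
  "ubiyluatfd" → prefix "ubiylua" already present; 3 new (t, f, d)
  "ubiyluavzdu" → prefix "ubiyluavz" already present; 2 new (d, u)
  "ubiyluavzgb" → prefix "ubiyluavz" already present; 2 new (g, b)
  "urusvmc" → prefix "urus" already present; 3 new (v, m, c)
  "ubiylohfd" → prefix "ubiyl" already present; 4 new (o, h, f, d)
  "ubiyluavzxy" → prefix "ubiyluavzxy" already present; 0 new (none)
  "urustiv" → prefix "urus" already present; 3 new (t, i, v)
  "ubiylumdkq" → prefix "ubiylumdk" already present; 1 new (q)
  "ubrhthsbpdn" → prefix "ub" already present; 9 new (r, h, t, h, s, b, p, d, n)
  "ubiyluavzxk" → prefix "ubiyluavzx" already present; 1 new (k)
  "ubiylumdki" → prefix "ubiylumdk" already present; 1 new (i)
  "ubiyluavzx" → prefix "ubiyluavzx" already present; 0 new (none)
  "ubiymdap" → prefix "ubiy" already present; 4 new (m, d, a, p)
  "ujf" → prefix "u" already present; 2 new (j, f)
  "ubiyliojtfr" → prefix "ubiyl" already present; 6 new (i, o, j, t, f, r)
Total nodes = 7 + 0 + 11 + 4 + 2 + 2 + 3 + 2 + 2 + 3 + 4 + 0 + 3 + 1 + 9 + 1 + 1 + 0 + 4 + 2 + 6 = 67

67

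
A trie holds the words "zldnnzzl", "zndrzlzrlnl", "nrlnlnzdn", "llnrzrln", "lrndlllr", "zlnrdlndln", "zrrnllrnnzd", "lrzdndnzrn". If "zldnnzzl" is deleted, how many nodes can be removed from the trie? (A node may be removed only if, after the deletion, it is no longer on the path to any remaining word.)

6

Walk "zldnnzzl" from the leaf back toward the root, removing each node that no remaining word uses.
The suffix "dnnzzl" (6 nodes) is used only by "zldnnzzl"; the node for "zl" still has the child "n", so pruning stops there.
Nodes removed: 6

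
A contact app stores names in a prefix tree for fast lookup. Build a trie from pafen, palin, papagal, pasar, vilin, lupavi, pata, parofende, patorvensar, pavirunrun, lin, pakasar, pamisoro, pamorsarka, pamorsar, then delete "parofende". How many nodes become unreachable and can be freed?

7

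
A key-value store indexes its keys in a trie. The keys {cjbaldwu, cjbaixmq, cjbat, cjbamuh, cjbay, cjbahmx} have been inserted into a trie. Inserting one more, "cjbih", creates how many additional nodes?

The longest prefix of "cjbih" already in the trie is "cjb" (length 3).
So 5 − 3 = 2 new nodes.

2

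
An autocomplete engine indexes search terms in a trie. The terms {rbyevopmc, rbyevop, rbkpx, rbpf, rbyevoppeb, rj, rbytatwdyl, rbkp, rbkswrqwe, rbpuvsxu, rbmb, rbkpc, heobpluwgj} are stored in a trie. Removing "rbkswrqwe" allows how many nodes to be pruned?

A node on "rbkswrqwe"'s path can go only if nothing else ends at it or branches off below it.
The suffix "swrqwe" (6 nodes) is used only by "rbkswrqwe"; the node for "rbk" still has the child "p", so pruning stops there.
Nodes removed: 6

6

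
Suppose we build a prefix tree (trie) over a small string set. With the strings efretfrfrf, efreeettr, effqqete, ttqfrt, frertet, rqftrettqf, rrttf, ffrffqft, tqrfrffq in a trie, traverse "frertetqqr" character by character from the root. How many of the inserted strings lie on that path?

1

Traverse "frertetqqr" character by character; count nodes along the way that are marked as word ends.
Prefixes of the query that are stored words: "frertet"
Count: 1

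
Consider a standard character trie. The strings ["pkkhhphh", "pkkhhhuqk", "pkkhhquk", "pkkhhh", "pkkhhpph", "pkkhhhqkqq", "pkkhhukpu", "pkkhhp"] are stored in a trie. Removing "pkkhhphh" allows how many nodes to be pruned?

2

After clearing the end-marker at "pkkhhphh", prune upward until reaching a node still needed by another word.
The suffix "hh" (2 nodes) is used only by "pkkhhphh"; the node for "pkkhhp" still has the child "p", so pruning stops there.
Nodes removed: 2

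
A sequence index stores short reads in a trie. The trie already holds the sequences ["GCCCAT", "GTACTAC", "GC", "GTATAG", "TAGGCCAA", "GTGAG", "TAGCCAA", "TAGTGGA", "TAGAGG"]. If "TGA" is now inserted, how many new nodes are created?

2

The longest prefix of "TGA" already in the trie is "T" (length 1).
So 3 − 1 = 2 new nodes.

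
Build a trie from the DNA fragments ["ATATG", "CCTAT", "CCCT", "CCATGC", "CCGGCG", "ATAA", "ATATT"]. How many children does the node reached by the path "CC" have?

4

The children of the "CC" node are the distinct next characters among strings starting with "CC".
Characters that immediately follow "CC" among the stored strings: {A, C, G, T}.
That node has 4 child edges.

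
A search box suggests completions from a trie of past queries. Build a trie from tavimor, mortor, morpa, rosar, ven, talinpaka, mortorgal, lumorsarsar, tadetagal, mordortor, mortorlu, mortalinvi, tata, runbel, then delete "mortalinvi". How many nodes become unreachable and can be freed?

A node on "mortalinvi"'s path can go only if nothing else ends at it or branches off below it.
The suffix "alinvi" (6 nodes) is used only by "mortalinvi"; the node for "mort" still has the child "o", so pruning stops there.
Nodes removed: 6

6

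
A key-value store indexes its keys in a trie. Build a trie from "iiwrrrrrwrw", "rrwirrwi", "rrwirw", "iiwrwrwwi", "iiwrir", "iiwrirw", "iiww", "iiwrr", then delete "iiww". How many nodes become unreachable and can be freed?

1

A node on "iiww"'s path can go only if nothing else ends at it or branches off below it.
The suffix "w" (1 node) is used only by "iiww"; the node for "iiw" still has the child "r", so pruning stops there.
Nodes removed: 1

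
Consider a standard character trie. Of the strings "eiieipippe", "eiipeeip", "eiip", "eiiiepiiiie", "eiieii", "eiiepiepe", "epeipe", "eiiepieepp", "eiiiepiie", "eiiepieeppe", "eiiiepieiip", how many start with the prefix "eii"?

10

Filter for entries beginning with "eii":
Words under "eii": eiieii, eiieipippe, eiiepieepp, eiiepieeppe, eiiepiepe, eiiiepieiip, eiiiepiie, eiiiepiiiie, eiip, eiipeeip
Count: 10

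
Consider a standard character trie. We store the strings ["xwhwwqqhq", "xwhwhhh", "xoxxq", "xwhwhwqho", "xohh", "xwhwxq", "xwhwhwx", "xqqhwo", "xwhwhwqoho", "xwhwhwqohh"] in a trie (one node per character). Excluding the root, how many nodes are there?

34

Count nodes per top-level branch (shared prefixes stored once):
  'x'-branch (xohh, xoxxq, xqqhwo, xwhwhhh, xwhwhwqho, xwhwhwqohh, xwhwhwqoho, xwhwhwx, xwhwwqqhq, xwhwxq): 34 nodes
Sum: 34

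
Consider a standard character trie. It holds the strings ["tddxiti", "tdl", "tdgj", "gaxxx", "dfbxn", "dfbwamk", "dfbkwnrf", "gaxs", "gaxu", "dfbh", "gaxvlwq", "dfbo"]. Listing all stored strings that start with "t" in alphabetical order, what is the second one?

Words with prefix "t", in lexicographic order: "tddxiti", "tdgj", "tdl"
The 2nd is tdgj.

tdgj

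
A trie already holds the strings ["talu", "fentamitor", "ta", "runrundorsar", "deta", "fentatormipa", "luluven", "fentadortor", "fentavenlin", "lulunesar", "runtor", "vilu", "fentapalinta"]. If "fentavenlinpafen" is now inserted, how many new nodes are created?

5

The longest prefix of "fentavenlinpafen" already in the trie is "fentavenlin" (length 11).
Each of the 5 remaining characters creates one node.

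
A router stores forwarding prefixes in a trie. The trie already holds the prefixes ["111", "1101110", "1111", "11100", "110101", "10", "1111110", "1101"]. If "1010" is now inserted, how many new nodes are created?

The longest prefix of "1010" already in the trie is "10" (length 2).
So 4 − 2 = 2 new nodes.

2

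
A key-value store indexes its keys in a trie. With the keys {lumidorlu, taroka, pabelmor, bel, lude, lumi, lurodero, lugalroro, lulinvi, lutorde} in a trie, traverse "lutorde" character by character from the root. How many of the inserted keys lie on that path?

1

Check each prefix of "lutorde" against the stored set — each match is an end-marker on the path.
Prefixes of the query that are stored words: "lutorde"
Count: 1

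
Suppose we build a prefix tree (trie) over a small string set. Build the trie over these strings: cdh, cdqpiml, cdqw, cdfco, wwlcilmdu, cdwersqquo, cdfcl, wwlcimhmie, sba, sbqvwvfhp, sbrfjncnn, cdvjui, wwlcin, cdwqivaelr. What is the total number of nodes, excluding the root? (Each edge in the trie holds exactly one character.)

64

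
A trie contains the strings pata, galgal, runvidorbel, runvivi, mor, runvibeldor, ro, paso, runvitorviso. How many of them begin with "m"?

Traverse to the node for "m", then collect every word in that subtree.
Words under "m": mor
Count: 1

1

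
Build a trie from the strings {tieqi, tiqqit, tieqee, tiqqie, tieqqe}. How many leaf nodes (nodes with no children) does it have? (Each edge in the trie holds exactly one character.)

5

Leaves are exactly the stored words that no other stored word extends.
Those words: "tieqee", "tieqi", "tieqqe", "tiqqie", "tiqqit"
Leaf count: 5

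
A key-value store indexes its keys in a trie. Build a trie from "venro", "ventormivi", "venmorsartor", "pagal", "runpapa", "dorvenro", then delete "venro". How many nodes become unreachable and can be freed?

Walk "venro" from the leaf back toward the root, removing each node that no remaining word uses.
The suffix "ro" (2 nodes) is used only by "venro"; the node for "ven" still has the child "t", so pruning stops there.
Nodes removed: 2

2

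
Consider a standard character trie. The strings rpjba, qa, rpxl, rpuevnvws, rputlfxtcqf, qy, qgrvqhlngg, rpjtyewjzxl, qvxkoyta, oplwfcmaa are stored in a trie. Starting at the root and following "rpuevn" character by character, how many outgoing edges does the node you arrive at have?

The children of the "rpuevn" node are the distinct next characters among strings starting with "rpuevn".
Characters that immediately follow "rpuevn" among the stored strings: {v}.
That node has 1 child edge.

1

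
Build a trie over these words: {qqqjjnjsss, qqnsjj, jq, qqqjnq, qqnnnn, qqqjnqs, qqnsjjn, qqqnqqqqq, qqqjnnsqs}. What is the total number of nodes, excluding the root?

33

Trie structure (* marks end of a word):
(root)
├─ j
│  └─ q *
└─ q
   └─ q
      ├─ n
      │  ├─ n
      │  │  └─ n
      │  │     └─ n *
      │  └─ s
      │     └─ j
      │        └─ j *
      │           └─ n *
      └─ q
         ├─ j
         │  ├─ j
         │  │  └─ n
         │  │     └─ j
         │  │        └─ s
         │  │           └─ s
         │  │              └─ s *
         │  └─ n
         │     ├─ n
         │     │  └─ s
         │     │     └─ q
         │     │        └─ s *
         │     └─ q *
         │        └─ s *
         └─ n
            └─ q
               └─ q
                  └─ q
                     └─ q
                        └─ q *
Counting every labelled node above: 33.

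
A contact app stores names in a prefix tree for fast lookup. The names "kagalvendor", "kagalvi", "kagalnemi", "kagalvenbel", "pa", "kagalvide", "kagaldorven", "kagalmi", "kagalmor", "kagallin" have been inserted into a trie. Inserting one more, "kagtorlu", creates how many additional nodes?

5

The longest prefix of "kagtorlu" already in the trie is "kag" (length 3).
So 8 − 3 = 5 new nodes.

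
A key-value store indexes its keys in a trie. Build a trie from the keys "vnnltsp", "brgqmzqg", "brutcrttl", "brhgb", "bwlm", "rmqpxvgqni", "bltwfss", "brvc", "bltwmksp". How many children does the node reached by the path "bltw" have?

2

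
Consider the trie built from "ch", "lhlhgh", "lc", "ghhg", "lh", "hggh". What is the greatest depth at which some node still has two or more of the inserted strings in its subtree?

The deepest shared node is where two words last agree before diverging.
"lh" and "lhlhgh" agree on "lh" (2 characters) before diverging; nothing deeper is shared.
Longest shared-prefix length: 2

2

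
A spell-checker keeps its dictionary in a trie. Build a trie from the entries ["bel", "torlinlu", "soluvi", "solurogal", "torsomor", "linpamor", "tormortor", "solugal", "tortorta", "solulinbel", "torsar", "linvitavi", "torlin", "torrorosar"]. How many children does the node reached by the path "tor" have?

5

Follow the path "tor" to its node, then look at its outgoing edges.
Characters that immediately follow "tor" among the stored strings: {l, m, r, s, t}.
That node has 5 child edges.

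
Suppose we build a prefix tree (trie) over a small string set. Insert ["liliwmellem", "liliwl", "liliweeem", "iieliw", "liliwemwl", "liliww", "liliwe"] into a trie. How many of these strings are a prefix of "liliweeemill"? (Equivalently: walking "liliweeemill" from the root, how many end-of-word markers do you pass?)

Walk "liliweeemill" from the root; an end-of-word marker is hit whenever a stored word is a prefix of "liliweeemill".
Prefixes of the query that are stored words: "liliwe", "liliweeem"
Count: 2

2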